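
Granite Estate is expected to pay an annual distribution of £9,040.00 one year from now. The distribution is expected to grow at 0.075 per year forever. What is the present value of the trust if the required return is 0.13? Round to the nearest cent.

Growing perpetuity: P = D₁ / (r − g) = £9,040.0000 / (0.13 − 0.075) = £164,363.64

£164363.64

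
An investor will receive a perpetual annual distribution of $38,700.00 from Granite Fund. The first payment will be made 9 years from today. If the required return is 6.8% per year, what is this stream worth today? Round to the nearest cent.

$336226.57

Value at end of year 8: C / r = $38,700.00 / 0.068 = $569,117.6471
Discount to today: PV = $569,117.6471 / (1 + 0.068)^8 = $569,117.6471 / 1.692661 = $336,226.57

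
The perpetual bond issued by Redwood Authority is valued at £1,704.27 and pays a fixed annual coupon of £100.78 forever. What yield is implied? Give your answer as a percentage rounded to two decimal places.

P = C/r ⇒ r = C/P = £100.78/£1,704.27 = 0.059134

5.91%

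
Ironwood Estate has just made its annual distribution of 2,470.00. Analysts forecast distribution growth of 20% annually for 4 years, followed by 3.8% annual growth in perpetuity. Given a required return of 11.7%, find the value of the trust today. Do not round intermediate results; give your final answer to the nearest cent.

D_1 = 2964.00000
D_2 = 3556.80000
D_3 = 4268.16000
D_4 = 5121.79200
Terminal value at year 4: TV = D_4×(1+g_2)/(r−g_2) = 5316.42010/0.079 = 67296.45691
P_0 = D_1/(1+r)^1 + D_2/(1+r)^2 + D_3/(1+r)^3 + D_4/(1+r)^4 + TV/(1+r)^4
    = 2653.53626 + 2850.71039 + 3062.53579 + 3290.10111 + 43229.42980 = 55086.31335

55086.31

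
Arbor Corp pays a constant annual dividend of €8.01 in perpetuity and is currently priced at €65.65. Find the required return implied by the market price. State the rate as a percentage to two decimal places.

P = C/r ⇒ r = C/P = €8.01/€65.65 = 0.122011

12.20%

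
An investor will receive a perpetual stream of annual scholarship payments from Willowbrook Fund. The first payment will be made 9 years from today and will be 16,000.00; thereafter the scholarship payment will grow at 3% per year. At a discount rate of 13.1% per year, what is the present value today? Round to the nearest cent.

59169.48

Value at end of year 8: C₁ / (r − g) = 16,000.00 / (0.131 − 0.03) = 158,415.8416
Discount to today: PV = 158,415.8416 / (1 + 0.131)^8 = 158,415.8416 / 2.677323 = 59,169.48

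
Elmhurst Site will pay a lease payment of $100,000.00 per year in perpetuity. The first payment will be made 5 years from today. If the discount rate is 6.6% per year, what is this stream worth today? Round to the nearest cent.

Value at end of year 4: C / r = $100,000.00 / 0.066 = $1,515,151.5152
Discount to today: PV = $1,515,151.5152 / (1 + 0.066)^4 = $1,515,151.5152 / 1.291305 = $1,173,349.10

$1173349.10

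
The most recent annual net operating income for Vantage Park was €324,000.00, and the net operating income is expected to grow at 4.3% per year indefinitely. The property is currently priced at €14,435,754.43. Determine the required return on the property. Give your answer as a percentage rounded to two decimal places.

6.64%

D₁ = €324,000.00 × 1.043 = €337,932.0000
P = D₁/(r − g) ⇒ r = D₁/P + g = €337,932.0000/€14,435,754.43 + 0.043 = 0.023409 + 0.043 = 0.066409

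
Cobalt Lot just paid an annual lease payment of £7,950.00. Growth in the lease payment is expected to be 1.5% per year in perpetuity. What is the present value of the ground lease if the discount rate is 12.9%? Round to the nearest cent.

£70782.89

D₁ = D₀ × (1 + g) = £7,950.00 × 1.015 = £8,069.2500
Growing perpetuity: P = D₁ / (r − g) = £8,069.2500 / (0.129 − 0.015) = £70,782.89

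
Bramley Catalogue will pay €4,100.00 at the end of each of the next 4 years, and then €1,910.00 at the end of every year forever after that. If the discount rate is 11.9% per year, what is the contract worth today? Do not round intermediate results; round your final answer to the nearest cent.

PV of 4-year annuity: €4,100.00 × [1 − (1+0.119)^−4] / 0.119 = 12479.40562
Perpetuity value at year 4: €1,910.00 / 0.119 = 16050.42017
PV of perpetuity: 16050.42017 / (1+0.119)^4 = 10236.84340
Total PV = 12479.40562 + 10236.84340 = 22716.24902

€22716.25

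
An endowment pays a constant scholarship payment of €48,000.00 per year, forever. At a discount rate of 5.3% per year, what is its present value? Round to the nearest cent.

Level perpetuity: PV = C / r = €48,000.00 / 0.053 = €905,660.38

€905660.38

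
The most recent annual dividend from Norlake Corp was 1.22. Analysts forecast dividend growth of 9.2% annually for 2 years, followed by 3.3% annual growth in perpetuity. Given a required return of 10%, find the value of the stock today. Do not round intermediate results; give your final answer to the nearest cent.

D_1 = 1.33224
D_2 = 1.45481
Terminal value at year 2: TV = D_2×(1+g_2)/(r−g_2) = 1.50281/0.067 = 22.43007
P_0 = D_1/(1+r)^1 + D_2/(1+r)^2 + TV/(1+r)^2
    = 1.21113 + 1.20232 + 18.53725 = 20.95069

20.95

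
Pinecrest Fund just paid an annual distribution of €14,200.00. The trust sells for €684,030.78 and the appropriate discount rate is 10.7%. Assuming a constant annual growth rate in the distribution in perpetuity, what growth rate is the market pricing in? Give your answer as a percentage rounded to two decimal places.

P = D₀(1+g)/(r−g) ⇒ P(r−g) = D₀(1+g) ⇒ g(P+D₀) = P·r − D₀
g = (P·r − D₀)/(P + D₀) = (€684,030.78×0.107 − €14,200.00) / (€684,030.78 + €14,200.00) = 0.084487

8.45%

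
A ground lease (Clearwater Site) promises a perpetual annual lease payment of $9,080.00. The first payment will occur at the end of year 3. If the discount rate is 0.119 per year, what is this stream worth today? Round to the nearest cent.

Value at end of year 2: C / r = $9,080.00 / 0.119 = $76,302.5210
Discount to today: PV = $76,302.5210 / (1 + 0.119)^2 = $76,302.5210 / 1.252161 = $60,936.67

$60936.67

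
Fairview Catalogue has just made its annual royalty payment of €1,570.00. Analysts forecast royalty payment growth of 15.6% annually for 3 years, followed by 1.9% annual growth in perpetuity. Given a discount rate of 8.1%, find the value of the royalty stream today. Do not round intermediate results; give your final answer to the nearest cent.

€36950.07

D_1 = 1814.92000
D_2 = 2098.04752
D_3 = 2425.34293
Terminal value at year 3: TV = D_3×(1+g_2)/(r−g_2) = 2471.42445/0.062 = 39861.68466
P_0 = D_1/(1+r)^1 + D_2/(1+r)^2 + D_3/(1+r)^3 + TV/(1+r)^3
    = 1678.92692 + 1795.41121 + 1919.97721 + 31555.75440 = 36950.06974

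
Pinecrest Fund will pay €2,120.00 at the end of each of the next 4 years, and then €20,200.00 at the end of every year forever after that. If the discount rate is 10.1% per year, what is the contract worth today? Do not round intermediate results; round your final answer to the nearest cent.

€142812.67

PV of 4-year annuity: €2,120.00 × [1 − (1+0.101)^−4] / 0.101 = 6705.59349
Perpetuity value at year 4: €20,200.00 / 0.101 = 200000.00000
PV of perpetuity: 200000.00000 / (1+0.101)^4 = 136107.08091
Total PV = 6705.59349 + 136107.08091 = 142812.67440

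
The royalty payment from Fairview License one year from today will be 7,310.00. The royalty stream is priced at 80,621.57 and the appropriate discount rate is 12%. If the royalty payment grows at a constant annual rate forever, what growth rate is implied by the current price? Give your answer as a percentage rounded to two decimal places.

P = D₁/(r−g) ⇒ g = r − D₁/P = 0.12 − 7,310.00/80,621.57 = 0.029329

2.93%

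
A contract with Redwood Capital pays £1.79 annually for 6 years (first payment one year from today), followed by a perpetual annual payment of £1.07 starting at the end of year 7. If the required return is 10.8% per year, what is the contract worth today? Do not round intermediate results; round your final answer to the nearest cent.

PV of 6-year annuity: £1.79 × [1 − (1+0.108)^−6] / 0.108 = 7.61649
Perpetuity value at year 6: £1.07 / 0.108 = 9.90741
PV of perpetuity: 9.90741 / (1+0.108)^6 = 5.35453
Total PV = 7.61649 + 5.35453 = 12.97102

£12.97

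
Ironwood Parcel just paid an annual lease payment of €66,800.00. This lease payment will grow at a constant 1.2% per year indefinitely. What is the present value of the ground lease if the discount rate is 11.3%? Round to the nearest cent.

D₁ = D₀ × (1 + g) = €66,800.00 × 1.012 = €67,601.6000
Growing perpetuity: P = D₁ / (r − g) = €67,601.6000 / (0.113 − 0.012) = €669,322.77

€669322.77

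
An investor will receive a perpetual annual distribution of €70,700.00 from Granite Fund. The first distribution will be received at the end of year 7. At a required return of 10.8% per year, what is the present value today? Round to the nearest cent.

Value at end of year 6: C / r = €70,700.00 / 0.108 = €654,629.6296
Discount to today: PV = €654,629.6296 / (1 + 0.108)^6 = €654,629.6296 / 1.850285 = €353,799.40

€353799.40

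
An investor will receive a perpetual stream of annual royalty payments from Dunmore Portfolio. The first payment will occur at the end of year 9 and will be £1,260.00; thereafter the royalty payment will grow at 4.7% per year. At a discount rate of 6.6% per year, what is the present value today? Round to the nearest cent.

Value at end of year 8: C₁ / (r − g) = £1,260.00 / (0.066 − 0.047) = £66,315.7895
Discount to today: PV = £66,315.7895 / (1 + 0.066)^8 = £66,315.7895 / 1.667468 = £39,770.34

£39770.34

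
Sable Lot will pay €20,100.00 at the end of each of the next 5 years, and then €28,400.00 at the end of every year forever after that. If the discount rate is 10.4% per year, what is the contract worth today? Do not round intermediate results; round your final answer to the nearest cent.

€241932.29

PV of 5-year annuity: €20,100.00 × [1 − (1+0.104)^−5] / 0.104 = 75422.55100
Perpetuity value at year 5: €28,400.00 / 0.104 = 273076.92308
PV of perpetuity: 273076.92308 / (1+0.104)^5 = 166509.73659
Total PV = 75422.55100 + 166509.73659 = 241932.28759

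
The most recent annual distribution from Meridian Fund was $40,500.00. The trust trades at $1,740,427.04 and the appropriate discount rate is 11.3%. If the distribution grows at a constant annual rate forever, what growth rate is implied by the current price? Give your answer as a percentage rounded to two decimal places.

P = D₀(1+g)/(r−g) ⇒ P(r−g) = D₀(1+g) ⇒ g(P+D₀) = P·r − D₀
g = (P·r − D₀)/(P + D₀) = ($1,740,427.04×0.113 − $40,500.00) / ($1,740,427.04 + $40,500.00) = 0.087689

8.77%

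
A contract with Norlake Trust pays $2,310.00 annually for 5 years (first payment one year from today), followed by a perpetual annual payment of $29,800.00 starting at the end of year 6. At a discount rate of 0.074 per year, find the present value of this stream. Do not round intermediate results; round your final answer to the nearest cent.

PV of 5-year annuity: $2,310.00 × [1 − (1+0.074)^−5] / 0.074 = 9370.87396
Perpetuity value at year 5: $29,800.00 / 0.074 = 402702.70270
PV of perpetuity: 402702.70270 / (1+0.074)^5 = 281814.37199
Total PV = 9370.87396 + 281814.37199 = 291185.24595

$291185.25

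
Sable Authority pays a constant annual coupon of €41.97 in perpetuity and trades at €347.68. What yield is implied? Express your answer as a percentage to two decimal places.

P = C/r ⇒ r = C/P = €41.97/€347.68 = 0.120714

12.07%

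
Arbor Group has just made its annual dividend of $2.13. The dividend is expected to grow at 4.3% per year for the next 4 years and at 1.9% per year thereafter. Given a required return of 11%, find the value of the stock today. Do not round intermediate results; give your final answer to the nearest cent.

D_1 = 2.22159
D_2 = 2.31712
D_3 = 2.41675
D_4 = 2.52067
Terminal value at year 4: TV = D_4×(1+g_2)/(r−g_2) = 2.56857/0.091 = 28.22602
P_0 = D_1/(1+r)^1 + D_2/(1+r)^2 + D_3/(1+r)^3 + D_4/(1+r)^4 + TV/(1+r)^4
    = 2.00143 + 1.88063 + 1.76711 + 1.66045 + 18.59335 = 25.90297

$25.90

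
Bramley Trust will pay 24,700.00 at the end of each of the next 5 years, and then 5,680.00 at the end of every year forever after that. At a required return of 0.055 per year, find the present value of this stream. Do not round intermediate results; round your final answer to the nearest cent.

184493.54

PV of 5-year annuity: 24,700.00 × [1 − (1+0.055)^−5] / 0.055 = 105476.02655
Perpetuity value at year 5: 5,680.00 / 0.055 = 103272.72727
PV of perpetuity: 103272.72727 / (1+0.055)^5 = 79017.51145
Total PV = 105476.02655 + 79017.51145 = 184493.53800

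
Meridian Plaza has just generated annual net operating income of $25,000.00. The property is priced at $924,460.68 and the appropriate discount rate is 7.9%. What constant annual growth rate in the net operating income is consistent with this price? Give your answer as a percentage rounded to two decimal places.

5.06%

P = D₀(1+g)/(r−g) ⇒ P(r−g) = D₀(1+g) ⇒ g(P+D₀) = P·r − D₀
g = (P·r − D₀)/(P + D₀) = ($924,460.68×0.079 − $25,000.00) / ($924,460.68 + $25,000.00) = 0.050589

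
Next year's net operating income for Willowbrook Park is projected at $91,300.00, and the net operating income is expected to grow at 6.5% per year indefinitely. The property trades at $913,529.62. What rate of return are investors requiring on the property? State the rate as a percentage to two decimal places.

16.49%

P = D₁/(r − g) ⇒ r = D₁/P + g = $91,300.0000/$913,529.62 + 0.065 = 0.099942 + 0.065 = 0.164942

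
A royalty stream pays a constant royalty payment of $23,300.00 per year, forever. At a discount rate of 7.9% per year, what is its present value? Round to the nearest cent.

Level perpetuity: PV = C / r = $23,300.00 / 0.079 = $294,936.71

$294936.71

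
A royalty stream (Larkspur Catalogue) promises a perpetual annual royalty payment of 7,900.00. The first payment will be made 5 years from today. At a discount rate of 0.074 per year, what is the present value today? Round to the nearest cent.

80237.66

Value at end of year 4: C / r = 7,900.00 / 0.074 = 106,756.7568
Discount to today: PV = 106,756.7568 / (1 + 0.074)^4 = 106,756.7568 / 1.330507 = 80,237.66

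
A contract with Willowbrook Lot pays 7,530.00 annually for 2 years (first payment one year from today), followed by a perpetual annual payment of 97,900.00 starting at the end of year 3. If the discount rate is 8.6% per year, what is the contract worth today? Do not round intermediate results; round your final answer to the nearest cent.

978534.50

PV of 2-year annuity: 7,530.00 × [1 − (1+0.086)^−2] / 0.086 = 13318.32565
Perpetuity value at year 2: 97,900.00 / 0.086 = 1138372.09302
PV of perpetuity: 1138372.09302 / (1+0.086)^2 = 965216.17254
Total PV = 13318.32565 + 965216.17254 = 978534.49819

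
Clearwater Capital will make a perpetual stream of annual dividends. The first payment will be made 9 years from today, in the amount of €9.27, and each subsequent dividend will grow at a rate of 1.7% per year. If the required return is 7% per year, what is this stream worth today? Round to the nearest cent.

€101.80

Value at end of year 8: C₁ / (r − g) = €9.27 / (0.07 − 0.017) = €174.9057
Discount to today: PV = €174.9057 / (1 + 0.07)^8 = €174.9057 / 1.718186 = €101.80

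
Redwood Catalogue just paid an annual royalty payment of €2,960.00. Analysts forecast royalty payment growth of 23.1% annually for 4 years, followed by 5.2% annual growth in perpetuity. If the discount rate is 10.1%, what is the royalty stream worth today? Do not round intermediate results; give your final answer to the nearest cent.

D_1 = 3643.76000
D_2 = 4485.46856
D_3 = 5521.61180
D_4 = 6797.10412
Terminal value at year 4: TV = D_4×(1+g_2)/(r−g_2) = 7150.55354/0.049 = 145929.66402
P_0 = D_1/(1+r)^1 + D_2/(1+r)^2 + D_3/(1+r)^3 + D_4/(1+r)^4 + TV/(1+r)^4
    = 3309.50045 + 3700.26799 + 4137.17520 + 4625.67000 + 99310.30294 = 115082.91659

€115082.92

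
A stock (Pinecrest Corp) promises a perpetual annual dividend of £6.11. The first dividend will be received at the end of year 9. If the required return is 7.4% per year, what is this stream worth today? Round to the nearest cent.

Value at end of year 8: C / r = £6.11 / 0.074 = £82.5676
Discount to today: PV = £82.5676 / (1 + 0.074)^8 = £82.5676 / 1.770249 = £46.64

£46.64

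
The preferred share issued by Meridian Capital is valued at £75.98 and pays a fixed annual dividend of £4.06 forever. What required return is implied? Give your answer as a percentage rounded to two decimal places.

5.34%

P = C/r ⇒ r = C/P = £4.06/£75.98 = 0.053435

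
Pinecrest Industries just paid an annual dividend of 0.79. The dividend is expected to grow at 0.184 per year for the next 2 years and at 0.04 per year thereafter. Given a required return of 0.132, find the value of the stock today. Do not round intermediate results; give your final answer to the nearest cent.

11.46

D_1 = 0.93536
D_2 = 1.10747
Terminal value at year 2: TV = D_2×(1+g_2)/(r−g_2) = 1.15176/0.092 = 12.51918
P_0 = D_1/(1+r)^1 + D_2/(1+r)^2 + TV/(1+r)^2
    = 0.82629 + 0.86425 + 9.76974 = 11.46028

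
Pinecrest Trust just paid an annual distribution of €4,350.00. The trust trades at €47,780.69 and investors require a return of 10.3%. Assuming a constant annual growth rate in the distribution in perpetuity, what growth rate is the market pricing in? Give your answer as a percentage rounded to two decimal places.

P = D₀(1+g)/(r−g) ⇒ P(r−g) = D₀(1+g) ⇒ g(P+D₀) = P·r − D₀
g = (P·r − D₀)/(P + D₀) = (€47,780.69×0.103 − €4,350.00) / (€47,780.69 + €4,350.00) = 0.010961

1.10%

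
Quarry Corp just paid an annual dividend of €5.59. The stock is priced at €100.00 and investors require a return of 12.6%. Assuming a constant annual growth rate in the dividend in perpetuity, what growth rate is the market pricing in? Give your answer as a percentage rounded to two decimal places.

6.64%

P = D₀(1+g)/(r−g) ⇒ P(r−g) = D₀(1+g) ⇒ g(P+D₀) = P·r − D₀
g = (P·r − D₀)/(P + D₀) = (€100.00×0.126 − €5.59) / (€100.00 + €5.59) = 0.066389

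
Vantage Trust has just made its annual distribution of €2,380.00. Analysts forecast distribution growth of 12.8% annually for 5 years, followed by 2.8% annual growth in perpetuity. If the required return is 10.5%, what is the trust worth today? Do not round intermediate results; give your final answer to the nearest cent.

€47885.98

D_1 = 2684.64000
D_2 = 3028.27392
D_3 = 3415.89298
D_4 = 3853.12728
D_5 = 4346.32758
Terminal value at year 5: TV = D_5×(1+g_2)/(r−g_2) = 4468.02475/0.077 = 58026.29543
P_0 = D_1/(1+r)^1 + D_2/(1+r)^2 + D_3/(1+r)^3 + D_4/(1+r)^4 + D_5/(1+r)^5 + TV/(1+r)^5
    = 2429.53846 + 2480.10804 + 2531.73020 + 2584.42685 + 2638.22035 + 35221.95474 = 47885.97863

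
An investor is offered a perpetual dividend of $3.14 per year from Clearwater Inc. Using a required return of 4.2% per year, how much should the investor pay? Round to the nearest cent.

$74.76

Level perpetuity: PV = C / r = $3.14 / 0.042 = $74.76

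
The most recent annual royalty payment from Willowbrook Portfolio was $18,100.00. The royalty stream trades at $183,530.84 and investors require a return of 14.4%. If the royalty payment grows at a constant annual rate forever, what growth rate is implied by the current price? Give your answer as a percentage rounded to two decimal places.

P = D₀(1+g)/(r−g) ⇒ P(r−g) = D₀(1+g) ⇒ g(P+D₀) = P·r − D₀
g = (P·r − D₀)/(P + D₀) = ($183,530.84×0.144 − $18,100.00) / ($183,530.84 + $18,100.00) = 0.041305

4.13%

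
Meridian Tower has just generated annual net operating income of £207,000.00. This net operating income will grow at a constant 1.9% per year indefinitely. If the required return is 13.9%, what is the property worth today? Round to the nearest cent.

£1757775.00

D₁ = D₀ × (1 + g) = £207,000.00 × 1.019 = £210,933.0000
Growing perpetuity: P = D₁ / (r − g) = £210,933.0000 / (0.139 − 0.019) = £1,757,775.00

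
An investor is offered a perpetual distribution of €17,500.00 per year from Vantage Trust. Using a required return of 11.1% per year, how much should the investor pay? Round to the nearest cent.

Level perpetuity: PV = C / r = €17,500.00 / 0.111 = €157,657.66

€157657.66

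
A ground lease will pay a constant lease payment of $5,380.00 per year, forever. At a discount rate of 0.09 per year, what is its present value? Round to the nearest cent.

Level perpetuity: PV = C / r = $5,380.00 / 0.09 = $59,777.78

$59777.78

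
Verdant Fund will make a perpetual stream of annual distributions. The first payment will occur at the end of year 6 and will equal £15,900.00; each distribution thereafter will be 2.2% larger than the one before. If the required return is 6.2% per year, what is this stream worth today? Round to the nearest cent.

Value at end of year 5: C₁ / (r − g) = £15,900.00 / (0.062 − 0.022) = £397,500.0000
Discount to today: PV = £397,500.0000 / (1 + 0.062)^5 = £397,500.0000 / 1.350898 = £294,248.70

£294248.70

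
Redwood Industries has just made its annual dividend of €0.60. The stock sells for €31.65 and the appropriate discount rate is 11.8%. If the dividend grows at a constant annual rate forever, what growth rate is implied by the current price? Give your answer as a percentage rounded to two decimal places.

P = D₀(1+g)/(r−g) ⇒ P(r−g) = D₀(1+g) ⇒ g(P+D₀) = P·r − D₀
g = (P·r − D₀)/(P + D₀) = (€31.65×0.118 − €0.60) / (€31.65 + €0.60) = 0.097200

9.72%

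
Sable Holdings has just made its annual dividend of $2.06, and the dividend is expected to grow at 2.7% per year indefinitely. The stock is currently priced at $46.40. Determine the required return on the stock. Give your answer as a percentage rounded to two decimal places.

7.26%

D₁ = $2.06 × 1.027 = $2.1156
P = D₁/(r − g) ⇒ r = D₁/P + g = $2.1156/$46.40 + 0.027 = 0.045595 + 0.027 = 0.072595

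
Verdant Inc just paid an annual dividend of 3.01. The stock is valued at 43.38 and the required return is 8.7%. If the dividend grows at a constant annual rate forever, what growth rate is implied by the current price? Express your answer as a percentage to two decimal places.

1.65%

P = D₀(1+g)/(r−g) ⇒ P(r−g) = D₀(1+g) ⇒ g(P+D₀) = P·r − D₀
g = (P·r − D₀)/(P + D₀) = (43.38×0.087 − 3.01) / (43.38 + 3.01) = 0.016470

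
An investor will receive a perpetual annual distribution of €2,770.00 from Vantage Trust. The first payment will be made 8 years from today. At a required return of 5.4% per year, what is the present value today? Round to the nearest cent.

Value at end of year 7: C / r = €2,770.00 / 0.054 = €51,296.2963
Discount to today: PV = €51,296.2963 / (1 + 0.054)^7 = €51,296.2963 / 1.445055 = €35,497.82

€35497.82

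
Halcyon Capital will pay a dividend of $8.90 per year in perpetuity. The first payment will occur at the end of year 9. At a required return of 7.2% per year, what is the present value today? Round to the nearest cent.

Value at end of year 8: C / r = $8.90 / 0.072 = $123.6111
Discount to today: PV = $123.6111 / (1 + 0.072)^8 = $123.6111 / 1.744047 = $70.88

$70.88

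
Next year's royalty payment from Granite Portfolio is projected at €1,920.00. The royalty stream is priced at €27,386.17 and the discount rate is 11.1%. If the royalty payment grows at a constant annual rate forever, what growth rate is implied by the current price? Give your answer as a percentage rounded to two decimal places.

P = D₁/(r−g) ⇒ g = r − D₁/P = 0.111 − €1,920.00/€27,386.17 = 0.040892

4.09%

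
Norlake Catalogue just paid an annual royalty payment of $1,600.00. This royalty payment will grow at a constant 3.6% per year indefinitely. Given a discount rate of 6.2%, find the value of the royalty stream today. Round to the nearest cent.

$63753.85

D₁ = D₀ × (1 + g) = $1,600.00 × 1.036 = $1,657.6000
Growing perpetuity: P = D₁ / (r − g) = $1,657.6000 / (0.062 − 0.036) = $63,753.85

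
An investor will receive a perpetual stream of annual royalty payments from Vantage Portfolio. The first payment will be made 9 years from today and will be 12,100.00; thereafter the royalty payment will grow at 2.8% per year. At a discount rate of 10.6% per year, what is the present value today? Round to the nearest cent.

Value at end of year 8: C₁ / (r − g) = 12,100.00 / (0.106 − 0.028) = 155,128.2051
Discount to today: PV = 155,128.2051 / (1 + 0.106)^8 = 155,128.2051 / 2.238933 = 69,286.68

69286.68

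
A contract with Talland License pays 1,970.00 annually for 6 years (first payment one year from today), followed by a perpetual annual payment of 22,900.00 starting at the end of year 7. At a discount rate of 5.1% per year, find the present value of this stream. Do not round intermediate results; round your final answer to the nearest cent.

PV of 6-year annuity: 1,970.00 × [1 − (1+0.051)^−6] / 0.051 = 9967.21553
Perpetuity value at year 6: 22,900.00 / 0.051 = 449019.60784
PV of perpetuity: 449019.60784 / (1+0.051)^6 = 333157.05167
Total PV = 9967.21553 + 333157.05167 = 343124.26720

343124.27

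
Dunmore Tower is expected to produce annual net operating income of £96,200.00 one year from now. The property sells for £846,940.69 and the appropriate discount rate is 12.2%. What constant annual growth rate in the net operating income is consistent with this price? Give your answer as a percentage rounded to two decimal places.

0.84%

P = D₁/(r−g) ⇒ g = r − D₁/P = 0.122 − £96,200.00/£846,940.69 = 0.008415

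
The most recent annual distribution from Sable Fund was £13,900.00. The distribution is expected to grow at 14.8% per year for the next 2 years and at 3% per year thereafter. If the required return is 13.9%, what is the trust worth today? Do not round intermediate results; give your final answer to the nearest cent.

D_1 = 15957.20000
D_2 = 18318.86560
Terminal value at year 2: TV = D_2×(1+g_2)/(r−g_2) = 18868.43157/0.109 = 173104.87677
P_0 = D_1/(1+r)^1 + D_2/(1+r)^2 + TV/(1+r)^2
    = 14009.83319 + 14120.53424 + 133432.57125 = 161562.93868

£161562.94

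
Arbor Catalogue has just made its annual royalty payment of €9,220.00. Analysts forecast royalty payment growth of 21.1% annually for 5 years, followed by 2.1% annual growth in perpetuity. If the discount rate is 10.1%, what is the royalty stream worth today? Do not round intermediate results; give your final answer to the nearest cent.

€251332.51

D_1 = 11165.42000
D_2 = 13521.32362
D_3 = 16374.32290
D_4 = 19829.30504
D_5 = 24013.28840
Terminal value at year 5: TV = D_5×(1+g_2)/(r−g_2) = 24517.56746/0.08 = 306469.59320
P_0 = D_1/(1+r)^1 + D_2/(1+r)^2 + D_3/(1+r)^3 + D_4/(1+r)^4 + D_5/(1+r)^5 + TV/(1+r)^5
    = 10141.16258 + 11154.35775 + 12268.78041 + 13494.54413 + 14842.77288 + 189430.88882 = 251332.50657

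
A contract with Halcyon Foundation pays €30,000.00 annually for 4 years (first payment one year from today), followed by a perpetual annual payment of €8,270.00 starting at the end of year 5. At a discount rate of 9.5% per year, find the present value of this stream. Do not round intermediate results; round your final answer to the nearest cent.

PV of 4-year annuity: €30,000.00 × [1 − (1+0.095)^−4] / 0.095 = 96134.43364
Perpetuity value at year 4: €8,270.00 / 0.095 = 87052.63158
PV of perpetuity: 87052.63158 / (1+0.095)^4 = 60551.57271
Total PV = 96134.43364 + 60551.57271 = 156686.00634

€156686.01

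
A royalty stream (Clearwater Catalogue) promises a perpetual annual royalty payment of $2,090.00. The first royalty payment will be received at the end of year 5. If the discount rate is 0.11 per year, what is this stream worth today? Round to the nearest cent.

Value at end of year 4: C / r = $2,090.00 / 0.11 = $19,000.0000
Discount to today: PV = $19,000.0000 / (1 + 0.11)^4 = $19,000.0000 / 1.518070 = $12,515.89

$12515.89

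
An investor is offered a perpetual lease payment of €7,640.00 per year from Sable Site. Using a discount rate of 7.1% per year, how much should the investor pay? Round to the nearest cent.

Level perpetuity: PV = C / r = €7,640.00 / 0.071 = €107,605.63

€107605.63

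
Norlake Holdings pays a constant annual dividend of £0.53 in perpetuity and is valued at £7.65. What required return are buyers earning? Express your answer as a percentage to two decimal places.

P = C/r ⇒ r = C/P = £0.53/£7.65 = 0.069281

6.93%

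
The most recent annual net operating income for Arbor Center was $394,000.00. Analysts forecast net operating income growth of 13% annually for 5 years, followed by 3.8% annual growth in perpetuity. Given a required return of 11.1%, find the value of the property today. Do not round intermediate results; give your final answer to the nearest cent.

D_1 = 445220.00000
D_2 = 503098.60000
D_3 = 568501.41800
D_4 = 642406.60234
D_5 = 725919.46064
Terminal value at year 5: TV = D_5×(1+g_2)/(r−g_2) = 753504.40015/0.073 = 10321978.08423
P_0 = D_1/(1+r)^1 + D_2/(1+r)^2 + D_3/(1+r)^3 + D_4/(1+r)^4 + D_5/(1+r)^5 + TV/(1+r)^5
    = 400738.07381 + 407591.38020 + 414561.88985 + 421651.60714 + 428862.57072 + 6098073.26584 = 8171478.78756

$8171478.79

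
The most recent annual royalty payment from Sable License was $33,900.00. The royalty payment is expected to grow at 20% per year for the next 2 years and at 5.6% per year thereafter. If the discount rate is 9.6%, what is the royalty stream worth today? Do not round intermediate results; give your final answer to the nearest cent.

D_1 = 40680.00000
D_2 = 48816.00000
Terminal value at year 2: TV = D_2×(1+g_2)/(r−g_2) = 51549.69600/0.04 = 1288742.40000
P_0 = D_1/(1+r)^1 + D_2/(1+r)^2 + TV/(1+r)^2
    = 37116.78832 + 40638.81933 + 1072864.83031 = 1150620.43796

$1150620.44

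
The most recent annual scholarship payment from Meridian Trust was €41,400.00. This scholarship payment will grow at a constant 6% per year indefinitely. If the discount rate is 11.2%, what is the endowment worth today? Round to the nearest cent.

€843923.08

D₁ = D₀ × (1 + g) = €41,400.00 × 1.06 = €43,884.0000
Growing perpetuity: P = D₁ / (r − g) = €43,884.0000 / (0.112 − 0.06) = €843,923.08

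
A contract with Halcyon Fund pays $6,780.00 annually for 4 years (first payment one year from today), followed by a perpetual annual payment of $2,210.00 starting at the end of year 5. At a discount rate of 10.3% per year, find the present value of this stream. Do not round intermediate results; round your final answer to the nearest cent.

$35849.02

PV of 4-year annuity: $6,780.00 × [1 − (1+0.103)^−4] / 0.103 = 21352.85786
Perpetuity value at year 4: $2,210.00 / 0.103 = 21456.31068
PV of perpetuity: 21456.31068 / (1+0.103)^4 = 14496.16085
Total PV = 21352.85786 + 14496.16085 = 35849.01870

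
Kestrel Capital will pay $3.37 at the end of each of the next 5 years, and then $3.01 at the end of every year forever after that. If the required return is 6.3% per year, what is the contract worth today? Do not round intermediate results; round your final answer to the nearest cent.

$49.28

PV of 5-year annuity: $3.37 × [1 − (1+0.063)^−5] / 0.063 = 14.08056
Perpetuity value at year 5: $3.01 / 0.063 = 47.77778
PV of perpetuity: 47.77778 / (1+0.063)^5 = 35.20137
Total PV = 14.08056 + 35.20137 = 49.28193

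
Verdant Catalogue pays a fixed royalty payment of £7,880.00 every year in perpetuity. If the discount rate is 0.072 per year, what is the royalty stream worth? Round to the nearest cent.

Level perpetuity: PV = C / r = £7,880.00 / 0.072 = £109,444.44

£109444.44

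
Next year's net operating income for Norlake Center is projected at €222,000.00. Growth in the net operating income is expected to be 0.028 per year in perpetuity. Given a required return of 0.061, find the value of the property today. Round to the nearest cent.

€6727272.73

Growing perpetuity: P = D₁ / (r − g) = €222,000.0000 / (0.061 − 0.028) = €6,727,272.73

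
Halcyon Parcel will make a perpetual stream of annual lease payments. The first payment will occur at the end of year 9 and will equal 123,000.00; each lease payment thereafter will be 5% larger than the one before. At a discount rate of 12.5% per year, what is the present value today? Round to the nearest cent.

Value at end of year 8: C₁ / (r − g) = 123,000.00 / (0.125 − 0.05) = 1,640,000.0000
Discount to today: PV = 1,640,000.0000 / (1 + 0.125)^8 = 1,640,000.0000 / 2.565785 = 639,180.72

639180.72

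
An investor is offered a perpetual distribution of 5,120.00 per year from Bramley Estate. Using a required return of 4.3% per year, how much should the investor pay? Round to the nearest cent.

119069.77

Level perpetuity: PV = C / r = 5,120.00 / 0.043 = 119,069.77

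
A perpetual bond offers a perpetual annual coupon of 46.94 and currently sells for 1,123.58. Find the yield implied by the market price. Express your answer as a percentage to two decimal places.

P = C/r ⇒ r = C/P = 46.94/1,123.58 = 0.041777

4.18%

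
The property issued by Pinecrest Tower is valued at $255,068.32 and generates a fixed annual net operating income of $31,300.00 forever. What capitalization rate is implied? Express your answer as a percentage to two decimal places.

12.27%

P = C/r ⇒ r = C/P = $31,300.00/$255,068.32 = 0.122712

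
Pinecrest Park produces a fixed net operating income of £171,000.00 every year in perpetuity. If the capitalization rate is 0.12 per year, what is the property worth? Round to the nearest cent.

Level perpetuity: PV = C / r = £171,000.00 / 0.12 = £1,425,000.00

£1425000.00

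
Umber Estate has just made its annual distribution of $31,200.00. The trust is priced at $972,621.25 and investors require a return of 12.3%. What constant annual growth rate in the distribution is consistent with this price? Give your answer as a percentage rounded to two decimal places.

P = D₀(1+g)/(r−g) ⇒ P(r−g) = D₀(1+g) ⇒ g(P+D₀) = P·r − D₀
g = (P·r − D₀)/(P + D₀) = ($972,621.25×0.123 − $31,200.00) / ($972,621.25 + $31,200.00) = 0.088096

8.81%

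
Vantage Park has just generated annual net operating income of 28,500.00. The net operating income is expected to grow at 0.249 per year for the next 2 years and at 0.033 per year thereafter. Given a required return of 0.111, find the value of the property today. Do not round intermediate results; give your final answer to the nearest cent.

D_1 = 35596.50000
D_2 = 44460.02850
Terminal value at year 2: TV = D_2×(1+g_2)/(r−g_2) = 45927.20944/0.078 = 588810.37744
P_0 = D_1/(1+r)^1 + D_2/(1+r)^2 + TV/(1+r)^2
    = 32040.05401 + 36019.82669 + 477031.80732 = 545091.68801

545091.69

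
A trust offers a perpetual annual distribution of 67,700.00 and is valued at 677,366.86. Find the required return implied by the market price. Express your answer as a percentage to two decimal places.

P = C/r ⇒ r = C/P = 67,700.00/677,366.86 = 0.099946

9.99%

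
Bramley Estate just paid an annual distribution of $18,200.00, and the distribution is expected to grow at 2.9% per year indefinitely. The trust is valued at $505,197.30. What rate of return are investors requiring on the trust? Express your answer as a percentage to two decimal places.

D₁ = $18,200.00 × 1.029 = $18,727.8000
P = D₁/(r − g) ⇒ r = D₁/P + g = $18,727.8000/$505,197.30 + 0.029 = 0.037070 + 0.029 = 0.066070

6.61%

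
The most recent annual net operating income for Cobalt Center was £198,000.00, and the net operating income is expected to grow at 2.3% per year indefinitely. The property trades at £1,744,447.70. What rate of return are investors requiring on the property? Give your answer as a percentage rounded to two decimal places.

13.91%

D₁ = £198,000.00 × 1.023 = £202,554.0000
P = D₁/(r − g) ⇒ r = D₁/P + g = £202,554.0000/£1,744,447.70 + 0.023 = 0.116114 + 0.023 = 0.139114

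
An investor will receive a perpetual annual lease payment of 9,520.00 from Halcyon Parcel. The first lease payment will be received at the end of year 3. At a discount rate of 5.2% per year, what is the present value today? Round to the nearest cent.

165425.37

Value at end of year 2: C / r = 9,520.00 / 0.052 = 183,076.9231
Discount to today: PV = 183,076.9231 / (1 + 0.052)^2 = 183,076.9231 / 1.106704 = 165,425.37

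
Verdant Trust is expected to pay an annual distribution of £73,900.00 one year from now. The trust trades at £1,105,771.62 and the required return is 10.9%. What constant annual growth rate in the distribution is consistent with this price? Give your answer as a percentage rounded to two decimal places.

P = D₁/(r−g) ⇒ g = r − D₁/P = 0.109 − £73,900.00/£1,105,771.62 = 0.042169

4.22%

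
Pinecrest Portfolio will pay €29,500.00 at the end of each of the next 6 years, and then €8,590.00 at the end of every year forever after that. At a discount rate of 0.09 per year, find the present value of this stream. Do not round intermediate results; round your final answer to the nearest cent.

€189245.00

PV of 6-year annuity: €29,500.00 × [1 − (1+0.09)^−6] / 0.09 = 132334.59841
Perpetuity value at year 6: €8,590.00 / 0.09 = 95444.44444
PV of perpetuity: 95444.44444 / (1+0.09)^6 = 56910.40375
Total PV = 132334.59841 + 56910.40375 = 189245.00217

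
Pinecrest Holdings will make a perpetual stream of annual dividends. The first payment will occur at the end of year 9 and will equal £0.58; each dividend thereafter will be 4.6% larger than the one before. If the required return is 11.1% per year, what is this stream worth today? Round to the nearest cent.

£3.84

Value at end of year 8: C₁ / (r − g) = £0.58 / (0.111 − 0.046) = £8.9231
Discount to today: PV = £8.9231 / (1 + 0.111)^8 = £8.9231 / 2.321200 = £3.84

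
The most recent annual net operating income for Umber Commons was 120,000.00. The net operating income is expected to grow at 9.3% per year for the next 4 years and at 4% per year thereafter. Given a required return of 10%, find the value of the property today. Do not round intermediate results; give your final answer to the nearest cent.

2499969.87

D_1 = 131160.00000
D_2 = 143357.88000
D_3 = 156690.16284
D_4 = 171262.34798
Terminal value at year 4: TV = D_4×(1+g_2)/(r−g_2) = 178112.84190/0.06 = 2968547.36506
P_0 = D_1/(1+r)^1 + D_2/(1+r)^2 + D_3/(1+r)^3 + D_4/(1+r)^4 + TV/(1+r)^4
    = 119236.36364 + 118477.58678 + 117723.63850 + 116974.48807 + 2027557.79322 = 2499969.87020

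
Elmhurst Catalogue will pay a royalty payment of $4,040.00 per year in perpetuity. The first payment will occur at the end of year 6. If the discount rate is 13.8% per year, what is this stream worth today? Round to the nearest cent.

Value at end of year 5: C / r = $4,040.00 / 0.138 = $29,275.3623
Discount to today: PV = $29,275.3623 / (1 + 0.138)^5 = $29,275.3623 / 1.908584 = $15,338.79

$15338.79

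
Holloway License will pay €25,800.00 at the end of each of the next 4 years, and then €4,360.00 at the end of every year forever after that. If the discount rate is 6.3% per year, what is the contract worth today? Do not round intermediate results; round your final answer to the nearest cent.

€142990.70

PV of 4-year annuity: €25,800.00 × [1 − (1+0.063)^−4] / 0.063 = 88788.99873
Perpetuity value at year 4: €4,360.00 / 0.063 = 69206.34921
PV of perpetuity: 69206.34921 / (1+0.063)^4 = 54201.69671
Total PV = 88788.99873 + 54201.69671 = 142990.69544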